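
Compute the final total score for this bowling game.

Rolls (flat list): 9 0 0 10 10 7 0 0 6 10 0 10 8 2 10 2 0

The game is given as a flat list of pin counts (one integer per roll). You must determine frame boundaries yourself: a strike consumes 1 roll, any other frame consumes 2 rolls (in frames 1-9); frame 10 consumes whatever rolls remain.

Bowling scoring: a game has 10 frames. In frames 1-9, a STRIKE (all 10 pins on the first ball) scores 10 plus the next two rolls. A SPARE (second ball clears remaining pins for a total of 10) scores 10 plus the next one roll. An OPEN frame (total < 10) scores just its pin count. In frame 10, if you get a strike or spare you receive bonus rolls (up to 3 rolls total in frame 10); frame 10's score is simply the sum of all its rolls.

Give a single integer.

Answer: 131

Derivation:
Frame 1: OPEN (9+0=9). Cumulative: 9
Frame 2: SPARE (0+10=10). 10 + next roll (10) = 20. Cumulative: 29
Frame 3: STRIKE. 10 + next two rolls (7+0) = 17. Cumulative: 46
Frame 4: OPEN (7+0=7). Cumulative: 53
Frame 5: OPEN (0+6=6). Cumulative: 59
Frame 6: STRIKE. 10 + next two rolls (0+10) = 20. Cumulative: 79
Frame 7: SPARE (0+10=10). 10 + next roll (8) = 18. Cumulative: 97
Frame 8: SPARE (8+2=10). 10 + next roll (10) = 20. Cumulative: 117
Frame 9: STRIKE. 10 + next two rolls (2+0) = 12. Cumulative: 129
Frame 10: OPEN. Sum of all frame-10 rolls (2+0) = 2. Cumulative: 131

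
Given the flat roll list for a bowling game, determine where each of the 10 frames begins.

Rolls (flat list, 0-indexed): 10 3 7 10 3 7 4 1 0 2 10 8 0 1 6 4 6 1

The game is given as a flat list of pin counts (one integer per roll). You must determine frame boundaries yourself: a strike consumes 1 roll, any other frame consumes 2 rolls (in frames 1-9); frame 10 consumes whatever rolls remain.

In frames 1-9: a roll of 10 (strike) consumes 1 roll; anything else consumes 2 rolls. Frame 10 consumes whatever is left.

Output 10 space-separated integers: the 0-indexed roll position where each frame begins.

Answer: 0 1 3 4 6 8 10 11 13 15

Derivation:
Frame 1 starts at roll index 0: roll=10 (strike), consumes 1 roll
Frame 2 starts at roll index 1: rolls=3,7 (sum=10), consumes 2 rolls
Frame 3 starts at roll index 3: roll=10 (strike), consumes 1 roll
Frame 4 starts at roll index 4: rolls=3,7 (sum=10), consumes 2 rolls
Frame 5 starts at roll index 6: rolls=4,1 (sum=5), consumes 2 rolls
Frame 6 starts at roll index 8: rolls=0,2 (sum=2), consumes 2 rolls
Frame 7 starts at roll index 10: roll=10 (strike), consumes 1 roll
Frame 8 starts at roll index 11: rolls=8,0 (sum=8), consumes 2 rolls
Frame 9 starts at roll index 13: rolls=1,6 (sum=7), consumes 2 rolls
Frame 10 starts at roll index 15: 3 remaining rolls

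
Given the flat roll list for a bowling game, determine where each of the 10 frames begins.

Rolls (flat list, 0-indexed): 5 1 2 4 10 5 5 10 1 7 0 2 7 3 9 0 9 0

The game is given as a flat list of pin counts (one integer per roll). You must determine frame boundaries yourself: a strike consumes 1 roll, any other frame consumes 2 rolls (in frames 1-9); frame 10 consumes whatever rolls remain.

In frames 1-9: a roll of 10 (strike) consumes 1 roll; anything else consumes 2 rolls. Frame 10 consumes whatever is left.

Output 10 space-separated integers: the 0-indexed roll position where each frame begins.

Frame 1 starts at roll index 0: rolls=5,1 (sum=6), consumes 2 rolls
Frame 2 starts at roll index 2: rolls=2,4 (sum=6), consumes 2 rolls
Frame 3 starts at roll index 4: roll=10 (strike), consumes 1 roll
Frame 4 starts at roll index 5: rolls=5,5 (sum=10), consumes 2 rolls
Frame 5 starts at roll index 7: roll=10 (strike), consumes 1 roll
Frame 6 starts at roll index 8: rolls=1,7 (sum=8), consumes 2 rolls
Frame 7 starts at roll index 10: rolls=0,2 (sum=2), consumes 2 rolls
Frame 8 starts at roll index 12: rolls=7,3 (sum=10), consumes 2 rolls
Frame 9 starts at roll index 14: rolls=9,0 (sum=9), consumes 2 rolls
Frame 10 starts at roll index 16: 2 remaining rolls

Answer: 0 2 4 5 7 8 10 12 14 16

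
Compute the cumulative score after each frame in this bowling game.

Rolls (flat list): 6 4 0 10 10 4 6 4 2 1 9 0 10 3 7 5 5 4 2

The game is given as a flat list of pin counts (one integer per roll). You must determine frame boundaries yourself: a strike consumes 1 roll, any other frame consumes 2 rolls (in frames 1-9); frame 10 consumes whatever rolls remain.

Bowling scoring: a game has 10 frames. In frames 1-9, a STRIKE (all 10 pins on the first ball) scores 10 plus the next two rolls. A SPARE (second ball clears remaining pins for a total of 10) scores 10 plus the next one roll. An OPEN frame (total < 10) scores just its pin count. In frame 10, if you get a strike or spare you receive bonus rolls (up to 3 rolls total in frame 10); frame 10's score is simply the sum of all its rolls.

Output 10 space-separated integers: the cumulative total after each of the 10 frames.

Frame 1: SPARE (6+4=10). 10 + next roll (0) = 10. Cumulative: 10
Frame 2: SPARE (0+10=10). 10 + next roll (10) = 20. Cumulative: 30
Frame 3: STRIKE. 10 + next two rolls (4+6) = 20. Cumulative: 50
Frame 4: SPARE (4+6=10). 10 + next roll (4) = 14. Cumulative: 64
Frame 5: OPEN (4+2=6). Cumulative: 70
Frame 6: SPARE (1+9=10). 10 + next roll (0) = 10. Cumulative: 80
Frame 7: SPARE (0+10=10). 10 + next roll (3) = 13. Cumulative: 93
Frame 8: SPARE (3+7=10). 10 + next roll (5) = 15. Cumulative: 108
Frame 9: SPARE (5+5=10). 10 + next roll (4) = 14. Cumulative: 122
Frame 10: OPEN. Sum of all frame-10 rolls (4+2) = 6. Cumulative: 128

Answer: 10 30 50 64 70 80 93 108 122 128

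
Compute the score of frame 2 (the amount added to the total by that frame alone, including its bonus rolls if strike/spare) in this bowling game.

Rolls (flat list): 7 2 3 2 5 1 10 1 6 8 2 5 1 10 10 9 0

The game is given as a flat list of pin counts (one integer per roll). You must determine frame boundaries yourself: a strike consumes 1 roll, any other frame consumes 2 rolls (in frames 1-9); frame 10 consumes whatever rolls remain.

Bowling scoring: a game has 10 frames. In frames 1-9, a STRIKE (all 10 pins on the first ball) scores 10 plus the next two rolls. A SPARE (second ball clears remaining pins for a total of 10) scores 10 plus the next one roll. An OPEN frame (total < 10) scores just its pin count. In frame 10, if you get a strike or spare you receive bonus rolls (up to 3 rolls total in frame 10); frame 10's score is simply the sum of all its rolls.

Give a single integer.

Answer: 5

Derivation:
Frame 1: OPEN (7+2=9). Cumulative: 9
Frame 2: OPEN (3+2=5). Cumulative: 14
Frame 3: OPEN (5+1=6). Cumulative: 20
Frame 4: STRIKE. 10 + next two rolls (1+6) = 17. Cumulative: 37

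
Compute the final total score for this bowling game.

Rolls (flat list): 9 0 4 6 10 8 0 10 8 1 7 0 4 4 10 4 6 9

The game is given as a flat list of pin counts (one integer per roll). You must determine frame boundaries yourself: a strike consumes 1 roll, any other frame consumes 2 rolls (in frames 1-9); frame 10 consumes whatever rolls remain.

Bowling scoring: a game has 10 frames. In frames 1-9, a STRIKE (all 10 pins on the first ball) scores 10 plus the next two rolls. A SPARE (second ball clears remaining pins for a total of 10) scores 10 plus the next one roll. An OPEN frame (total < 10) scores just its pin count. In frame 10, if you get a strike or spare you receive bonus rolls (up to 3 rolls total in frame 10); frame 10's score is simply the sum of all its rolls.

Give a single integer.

Answer: 137

Derivation:
Frame 1: OPEN (9+0=9). Cumulative: 9
Frame 2: SPARE (4+6=10). 10 + next roll (10) = 20. Cumulative: 29
Frame 3: STRIKE. 10 + next two rolls (8+0) = 18. Cumulative: 47
Frame 4: OPEN (8+0=8). Cumulative: 55
Frame 5: STRIKE. 10 + next two rolls (8+1) = 19. Cumulative: 74
Frame 6: OPEN (8+1=9). Cumulative: 83
Frame 7: OPEN (7+0=7). Cumulative: 90
Frame 8: OPEN (4+4=8). Cumulative: 98
Frame 9: STRIKE. 10 + next two rolls (4+6) = 20. Cumulative: 118
Frame 10: SPARE. Sum of all frame-10 rolls (4+6+9) = 19. Cumulative: 137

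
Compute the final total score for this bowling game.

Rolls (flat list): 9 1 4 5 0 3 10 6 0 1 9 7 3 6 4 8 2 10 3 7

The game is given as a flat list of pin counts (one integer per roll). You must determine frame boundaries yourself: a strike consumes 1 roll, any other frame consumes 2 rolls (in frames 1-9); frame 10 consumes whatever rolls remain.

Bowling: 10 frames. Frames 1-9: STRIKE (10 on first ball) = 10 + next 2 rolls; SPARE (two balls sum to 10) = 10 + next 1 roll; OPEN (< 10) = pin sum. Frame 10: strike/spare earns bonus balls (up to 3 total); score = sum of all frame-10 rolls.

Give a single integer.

Answer: 139

Derivation:
Frame 1: SPARE (9+1=10). 10 + next roll (4) = 14. Cumulative: 14
Frame 2: OPEN (4+5=9). Cumulative: 23
Frame 3: OPEN (0+3=3). Cumulative: 26
Frame 4: STRIKE. 10 + next two rolls (6+0) = 16. Cumulative: 42
Frame 5: OPEN (6+0=6). Cumulative: 48
Frame 6: SPARE (1+9=10). 10 + next roll (7) = 17. Cumulative: 65
Frame 7: SPARE (7+3=10). 10 + next roll (6) = 16. Cumulative: 81
Frame 8: SPARE (6+4=10). 10 + next roll (8) = 18. Cumulative: 99
Frame 9: SPARE (8+2=10). 10 + next roll (10) = 20. Cumulative: 119
Frame 10: STRIKE. Sum of all frame-10 rolls (10+3+7) = 20. Cumulative: 139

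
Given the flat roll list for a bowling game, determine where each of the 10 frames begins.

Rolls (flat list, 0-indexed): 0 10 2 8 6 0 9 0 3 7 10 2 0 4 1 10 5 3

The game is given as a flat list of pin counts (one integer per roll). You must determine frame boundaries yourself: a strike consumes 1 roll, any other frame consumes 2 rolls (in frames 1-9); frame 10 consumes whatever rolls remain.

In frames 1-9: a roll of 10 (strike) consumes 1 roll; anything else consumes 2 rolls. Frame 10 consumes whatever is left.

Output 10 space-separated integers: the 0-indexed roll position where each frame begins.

Answer: 0 2 4 6 8 10 11 13 15 16

Derivation:
Frame 1 starts at roll index 0: rolls=0,10 (sum=10), consumes 2 rolls
Frame 2 starts at roll index 2: rolls=2,8 (sum=10), consumes 2 rolls
Frame 3 starts at roll index 4: rolls=6,0 (sum=6), consumes 2 rolls
Frame 4 starts at roll index 6: rolls=9,0 (sum=9), consumes 2 rolls
Frame 5 starts at roll index 8: rolls=3,7 (sum=10), consumes 2 rolls
Frame 6 starts at roll index 10: roll=10 (strike), consumes 1 roll
Frame 7 starts at roll index 11: rolls=2,0 (sum=2), consumes 2 rolls
Frame 8 starts at roll index 13: rolls=4,1 (sum=5), consumes 2 rolls
Frame 9 starts at roll index 15: roll=10 (strike), consumes 1 roll
Frame 10 starts at roll index 16: 2 remaining rolls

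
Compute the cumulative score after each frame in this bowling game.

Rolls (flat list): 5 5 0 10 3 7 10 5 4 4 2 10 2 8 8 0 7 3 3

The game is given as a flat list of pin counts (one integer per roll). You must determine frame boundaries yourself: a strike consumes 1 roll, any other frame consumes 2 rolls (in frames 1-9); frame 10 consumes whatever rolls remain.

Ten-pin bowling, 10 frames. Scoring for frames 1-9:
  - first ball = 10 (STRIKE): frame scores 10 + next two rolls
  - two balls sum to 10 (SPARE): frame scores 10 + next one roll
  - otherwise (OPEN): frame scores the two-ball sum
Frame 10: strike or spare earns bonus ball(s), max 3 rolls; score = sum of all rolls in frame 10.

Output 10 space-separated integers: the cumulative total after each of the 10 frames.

Answer: 10 23 43 62 71 77 97 115 123 136

Derivation:
Frame 1: SPARE (5+5=10). 10 + next roll (0) = 10. Cumulative: 10
Frame 2: SPARE (0+10=10). 10 + next roll (3) = 13. Cumulative: 23
Frame 3: SPARE (3+7=10). 10 + next roll (10) = 20. Cumulative: 43
Frame 4: STRIKE. 10 + next two rolls (5+4) = 19. Cumulative: 62
Frame 5: OPEN (5+4=9). Cumulative: 71
Frame 6: OPEN (4+2=6). Cumulative: 77
Frame 7: STRIKE. 10 + next two rolls (2+8) = 20. Cumulative: 97
Frame 8: SPARE (2+8=10). 10 + next roll (8) = 18. Cumulative: 115
Frame 9: OPEN (8+0=8). Cumulative: 123
Frame 10: SPARE. Sum of all frame-10 rolls (7+3+3) = 13. Cumulative: 136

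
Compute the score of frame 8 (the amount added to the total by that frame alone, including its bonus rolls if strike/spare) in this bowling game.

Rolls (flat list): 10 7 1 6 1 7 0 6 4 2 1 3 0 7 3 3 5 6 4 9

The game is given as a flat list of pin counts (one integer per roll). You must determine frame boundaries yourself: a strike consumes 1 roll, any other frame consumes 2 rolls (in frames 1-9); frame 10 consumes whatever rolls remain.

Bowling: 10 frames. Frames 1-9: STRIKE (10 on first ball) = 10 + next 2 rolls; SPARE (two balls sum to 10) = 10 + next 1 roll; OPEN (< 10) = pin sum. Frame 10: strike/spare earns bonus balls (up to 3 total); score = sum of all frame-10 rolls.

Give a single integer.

Frame 1: STRIKE. 10 + next two rolls (7+1) = 18. Cumulative: 18
Frame 2: OPEN (7+1=8). Cumulative: 26
Frame 3: OPEN (6+1=7). Cumulative: 33
Frame 4: OPEN (7+0=7). Cumulative: 40
Frame 5: SPARE (6+4=10). 10 + next roll (2) = 12. Cumulative: 52
Frame 6: OPEN (2+1=3). Cumulative: 55
Frame 7: OPEN (3+0=3). Cumulative: 58
Frame 8: SPARE (7+3=10). 10 + next roll (3) = 13. Cumulative: 71
Frame 9: OPEN (3+5=8). Cumulative: 79
Frame 10: SPARE. Sum of all frame-10 rolls (6+4+9) = 19. Cumulative: 98

Answer: 13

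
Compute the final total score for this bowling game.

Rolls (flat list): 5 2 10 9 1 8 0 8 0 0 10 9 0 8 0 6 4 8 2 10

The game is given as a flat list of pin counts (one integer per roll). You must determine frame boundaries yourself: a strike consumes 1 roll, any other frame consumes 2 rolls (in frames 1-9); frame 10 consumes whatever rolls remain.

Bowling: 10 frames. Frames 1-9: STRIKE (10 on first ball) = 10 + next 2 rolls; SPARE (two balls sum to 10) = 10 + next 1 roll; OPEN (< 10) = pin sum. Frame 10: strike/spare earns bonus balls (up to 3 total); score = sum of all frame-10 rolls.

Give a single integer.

Answer: 135

Derivation:
Frame 1: OPEN (5+2=7). Cumulative: 7
Frame 2: STRIKE. 10 + next two rolls (9+1) = 20. Cumulative: 27
Frame 3: SPARE (9+1=10). 10 + next roll (8) = 18. Cumulative: 45
Frame 4: OPEN (8+0=8). Cumulative: 53
Frame 5: OPEN (8+0=8). Cumulative: 61
Frame 6: SPARE (0+10=10). 10 + next roll (9) = 19. Cumulative: 80
Frame 7: OPEN (9+0=9). Cumulative: 89
Frame 8: OPEN (8+0=8). Cumulative: 97
Frame 9: SPARE (6+4=10). 10 + next roll (8) = 18. Cumulative: 115
Frame 10: SPARE. Sum of all frame-10 rolls (8+2+10) = 20. Cumulative: 135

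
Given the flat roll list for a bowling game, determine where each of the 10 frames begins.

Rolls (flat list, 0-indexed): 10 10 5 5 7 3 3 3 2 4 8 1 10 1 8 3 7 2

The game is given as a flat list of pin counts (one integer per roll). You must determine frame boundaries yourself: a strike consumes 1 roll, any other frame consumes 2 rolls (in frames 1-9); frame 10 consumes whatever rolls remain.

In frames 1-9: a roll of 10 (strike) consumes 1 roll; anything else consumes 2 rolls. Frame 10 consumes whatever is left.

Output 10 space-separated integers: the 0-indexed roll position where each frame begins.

Answer: 0 1 2 4 6 8 10 12 13 15

Derivation:
Frame 1 starts at roll index 0: roll=10 (strike), consumes 1 roll
Frame 2 starts at roll index 1: roll=10 (strike), consumes 1 roll
Frame 3 starts at roll index 2: rolls=5,5 (sum=10), consumes 2 rolls
Frame 4 starts at roll index 4: rolls=7,3 (sum=10), consumes 2 rolls
Frame 5 starts at roll index 6: rolls=3,3 (sum=6), consumes 2 rolls
Frame 6 starts at roll index 8: rolls=2,4 (sum=6), consumes 2 rolls
Frame 7 starts at roll index 10: rolls=8,1 (sum=9), consumes 2 rolls
Frame 8 starts at roll index 12: roll=10 (strike), consumes 1 roll
Frame 9 starts at roll index 13: rolls=1,8 (sum=9), consumes 2 rolls
Frame 10 starts at roll index 15: 3 remaining rolls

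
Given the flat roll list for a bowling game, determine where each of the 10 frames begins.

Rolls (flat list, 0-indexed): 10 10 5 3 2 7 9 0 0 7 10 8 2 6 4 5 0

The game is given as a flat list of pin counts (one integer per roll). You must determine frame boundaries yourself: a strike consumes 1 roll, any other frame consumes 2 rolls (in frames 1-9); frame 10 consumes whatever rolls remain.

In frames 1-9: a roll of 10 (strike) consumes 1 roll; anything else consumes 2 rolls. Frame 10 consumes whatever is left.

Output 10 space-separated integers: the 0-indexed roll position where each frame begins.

Answer: 0 1 2 4 6 8 10 11 13 15

Derivation:
Frame 1 starts at roll index 0: roll=10 (strike), consumes 1 roll
Frame 2 starts at roll index 1: roll=10 (strike), consumes 1 roll
Frame 3 starts at roll index 2: rolls=5,3 (sum=8), consumes 2 rolls
Frame 4 starts at roll index 4: rolls=2,7 (sum=9), consumes 2 rolls
Frame 5 starts at roll index 6: rolls=9,0 (sum=9), consumes 2 rolls
Frame 6 starts at roll index 8: rolls=0,7 (sum=7), consumes 2 rolls
Frame 7 starts at roll index 10: roll=10 (strike), consumes 1 roll
Frame 8 starts at roll index 11: rolls=8,2 (sum=10), consumes 2 rolls
Frame 9 starts at roll index 13: rolls=6,4 (sum=10), consumes 2 rolls
Frame 10 starts at roll index 15: 2 remaining rolls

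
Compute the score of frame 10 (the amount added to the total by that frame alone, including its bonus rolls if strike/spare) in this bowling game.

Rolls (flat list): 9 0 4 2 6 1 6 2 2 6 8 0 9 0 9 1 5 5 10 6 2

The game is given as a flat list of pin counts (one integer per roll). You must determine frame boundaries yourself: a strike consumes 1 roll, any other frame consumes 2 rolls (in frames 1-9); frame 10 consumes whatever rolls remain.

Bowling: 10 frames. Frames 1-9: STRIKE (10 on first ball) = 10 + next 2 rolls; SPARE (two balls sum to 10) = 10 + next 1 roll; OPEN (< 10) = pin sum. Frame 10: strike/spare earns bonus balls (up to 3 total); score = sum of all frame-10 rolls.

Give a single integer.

Frame 1: OPEN (9+0=9). Cumulative: 9
Frame 2: OPEN (4+2=6). Cumulative: 15
Frame 3: OPEN (6+1=7). Cumulative: 22
Frame 4: OPEN (6+2=8). Cumulative: 30
Frame 5: OPEN (2+6=8). Cumulative: 38
Frame 6: OPEN (8+0=8). Cumulative: 46
Frame 7: OPEN (9+0=9). Cumulative: 55
Frame 8: SPARE (9+1=10). 10 + next roll (5) = 15. Cumulative: 70
Frame 9: SPARE (5+5=10). 10 + next roll (10) = 20. Cumulative: 90
Frame 10: STRIKE. Sum of all frame-10 rolls (10+6+2) = 18. Cumulative: 108

Answer: 18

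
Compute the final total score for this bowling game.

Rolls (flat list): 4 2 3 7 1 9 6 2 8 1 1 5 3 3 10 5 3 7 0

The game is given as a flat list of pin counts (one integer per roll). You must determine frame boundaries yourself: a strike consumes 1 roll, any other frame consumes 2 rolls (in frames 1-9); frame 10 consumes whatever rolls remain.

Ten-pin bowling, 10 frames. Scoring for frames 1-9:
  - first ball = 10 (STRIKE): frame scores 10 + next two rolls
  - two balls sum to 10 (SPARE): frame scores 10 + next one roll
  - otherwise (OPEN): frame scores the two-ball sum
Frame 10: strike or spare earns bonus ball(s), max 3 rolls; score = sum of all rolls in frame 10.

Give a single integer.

Frame 1: OPEN (4+2=6). Cumulative: 6
Frame 2: SPARE (3+7=10). 10 + next roll (1) = 11. Cumulative: 17
Frame 3: SPARE (1+9=10). 10 + next roll (6) = 16. Cumulative: 33
Frame 4: OPEN (6+2=8). Cumulative: 41
Frame 5: OPEN (8+1=9). Cumulative: 50
Frame 6: OPEN (1+5=6). Cumulative: 56
Frame 7: OPEN (3+3=6). Cumulative: 62
Frame 8: STRIKE. 10 + next two rolls (5+3) = 18. Cumulative: 80
Frame 9: OPEN (5+3=8). Cumulative: 88
Frame 10: OPEN. Sum of all frame-10 rolls (7+0) = 7. Cumulative: 95

Answer: 95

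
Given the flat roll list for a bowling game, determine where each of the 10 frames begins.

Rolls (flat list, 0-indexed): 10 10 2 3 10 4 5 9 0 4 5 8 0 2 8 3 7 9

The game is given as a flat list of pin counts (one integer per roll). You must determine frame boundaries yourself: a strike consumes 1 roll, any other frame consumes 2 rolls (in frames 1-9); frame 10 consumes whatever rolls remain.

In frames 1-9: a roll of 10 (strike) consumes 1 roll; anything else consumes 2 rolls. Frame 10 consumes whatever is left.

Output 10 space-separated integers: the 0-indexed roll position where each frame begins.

Frame 1 starts at roll index 0: roll=10 (strike), consumes 1 roll
Frame 2 starts at roll index 1: roll=10 (strike), consumes 1 roll
Frame 3 starts at roll index 2: rolls=2,3 (sum=5), consumes 2 rolls
Frame 4 starts at roll index 4: roll=10 (strike), consumes 1 roll
Frame 5 starts at roll index 5: rolls=4,5 (sum=9), consumes 2 rolls
Frame 6 starts at roll index 7: rolls=9,0 (sum=9), consumes 2 rolls
Frame 7 starts at roll index 9: rolls=4,5 (sum=9), consumes 2 rolls
Frame 8 starts at roll index 11: rolls=8,0 (sum=8), consumes 2 rolls
Frame 9 starts at roll index 13: rolls=2,8 (sum=10), consumes 2 rolls
Frame 10 starts at roll index 15: 3 remaining rolls

Answer: 0 1 2 4 5 7 9 11 13 15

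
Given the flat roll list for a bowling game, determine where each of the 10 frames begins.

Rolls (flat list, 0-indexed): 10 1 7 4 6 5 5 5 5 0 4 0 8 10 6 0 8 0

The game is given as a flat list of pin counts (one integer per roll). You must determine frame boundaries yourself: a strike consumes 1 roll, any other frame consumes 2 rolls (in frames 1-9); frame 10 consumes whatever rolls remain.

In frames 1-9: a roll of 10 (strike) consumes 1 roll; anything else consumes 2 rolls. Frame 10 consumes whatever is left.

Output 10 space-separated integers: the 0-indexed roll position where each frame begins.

Frame 1 starts at roll index 0: roll=10 (strike), consumes 1 roll
Frame 2 starts at roll index 1: rolls=1,7 (sum=8), consumes 2 rolls
Frame 3 starts at roll index 3: rolls=4,6 (sum=10), consumes 2 rolls
Frame 4 starts at roll index 5: rolls=5,5 (sum=10), consumes 2 rolls
Frame 5 starts at roll index 7: rolls=5,5 (sum=10), consumes 2 rolls
Frame 6 starts at roll index 9: rolls=0,4 (sum=4), consumes 2 rolls
Frame 7 starts at roll index 11: rolls=0,8 (sum=8), consumes 2 rolls
Frame 8 starts at roll index 13: roll=10 (strike), consumes 1 roll
Frame 9 starts at roll index 14: rolls=6,0 (sum=6), consumes 2 rolls
Frame 10 starts at roll index 16: 2 remaining rolls

Answer: 0 1 3 5 7 9 11 13 14 16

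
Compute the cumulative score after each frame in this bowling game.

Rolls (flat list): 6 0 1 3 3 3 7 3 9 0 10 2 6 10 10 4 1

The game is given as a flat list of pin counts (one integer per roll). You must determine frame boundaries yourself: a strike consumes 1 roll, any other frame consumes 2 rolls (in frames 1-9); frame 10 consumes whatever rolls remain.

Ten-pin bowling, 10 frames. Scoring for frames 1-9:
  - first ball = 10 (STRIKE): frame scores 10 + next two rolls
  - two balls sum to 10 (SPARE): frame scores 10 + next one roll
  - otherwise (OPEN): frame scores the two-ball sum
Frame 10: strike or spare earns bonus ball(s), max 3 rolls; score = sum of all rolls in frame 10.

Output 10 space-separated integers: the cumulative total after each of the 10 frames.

Frame 1: OPEN (6+0=6). Cumulative: 6
Frame 2: OPEN (1+3=4). Cumulative: 10
Frame 3: OPEN (3+3=6). Cumulative: 16
Frame 4: SPARE (7+3=10). 10 + next roll (9) = 19. Cumulative: 35
Frame 5: OPEN (9+0=9). Cumulative: 44
Frame 6: STRIKE. 10 + next two rolls (2+6) = 18. Cumulative: 62
Frame 7: OPEN (2+6=8). Cumulative: 70
Frame 8: STRIKE. 10 + next two rolls (10+4) = 24. Cumulative: 94
Frame 9: STRIKE. 10 + next two rolls (4+1) = 15. Cumulative: 109
Frame 10: OPEN. Sum of all frame-10 rolls (4+1) = 5. Cumulative: 114

Answer: 6 10 16 35 44 62 70 94 109 114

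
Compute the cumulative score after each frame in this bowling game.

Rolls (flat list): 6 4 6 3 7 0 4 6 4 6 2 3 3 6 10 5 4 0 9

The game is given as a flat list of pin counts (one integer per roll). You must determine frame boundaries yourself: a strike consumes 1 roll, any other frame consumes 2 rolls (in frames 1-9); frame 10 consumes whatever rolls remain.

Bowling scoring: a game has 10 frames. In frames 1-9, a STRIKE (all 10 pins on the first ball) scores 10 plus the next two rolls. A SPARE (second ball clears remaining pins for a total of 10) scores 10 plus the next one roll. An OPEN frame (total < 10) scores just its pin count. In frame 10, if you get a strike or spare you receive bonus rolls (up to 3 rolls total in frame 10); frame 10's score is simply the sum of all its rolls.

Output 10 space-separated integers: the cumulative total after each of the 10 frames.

Answer: 16 25 32 46 58 63 72 91 100 109

Derivation:
Frame 1: SPARE (6+4=10). 10 + next roll (6) = 16. Cumulative: 16
Frame 2: OPEN (6+3=9). Cumulative: 25
Frame 3: OPEN (7+0=7). Cumulative: 32
Frame 4: SPARE (4+6=10). 10 + next roll (4) = 14. Cumulative: 46
Frame 5: SPARE (4+6=10). 10 + next roll (2) = 12. Cumulative: 58
Frame 6: OPEN (2+3=5). Cumulative: 63
Frame 7: OPEN (3+6=9). Cumulative: 72
Frame 8: STRIKE. 10 + next two rolls (5+4) = 19. Cumulative: 91
Frame 9: OPEN (5+4=9). Cumulative: 100
Frame 10: OPEN. Sum of all frame-10 rolls (0+9) = 9. Cumulative: 109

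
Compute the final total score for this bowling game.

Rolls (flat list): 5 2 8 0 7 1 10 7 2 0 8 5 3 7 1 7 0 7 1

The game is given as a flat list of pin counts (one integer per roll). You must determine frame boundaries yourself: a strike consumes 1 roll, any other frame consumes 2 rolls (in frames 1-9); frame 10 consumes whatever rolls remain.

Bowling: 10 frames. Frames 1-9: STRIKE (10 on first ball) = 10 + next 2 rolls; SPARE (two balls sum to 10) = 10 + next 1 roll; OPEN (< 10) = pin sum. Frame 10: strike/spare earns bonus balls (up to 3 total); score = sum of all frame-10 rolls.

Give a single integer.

Frame 1: OPEN (5+2=7). Cumulative: 7
Frame 2: OPEN (8+0=8). Cumulative: 15
Frame 3: OPEN (7+1=8). Cumulative: 23
Frame 4: STRIKE. 10 + next two rolls (7+2) = 19. Cumulative: 42
Frame 5: OPEN (7+2=9). Cumulative: 51
Frame 6: OPEN (0+8=8). Cumulative: 59
Frame 7: OPEN (5+3=8). Cumulative: 67
Frame 8: OPEN (7+1=8). Cumulative: 75
Frame 9: OPEN (7+0=7). Cumulative: 82
Frame 10: OPEN. Sum of all frame-10 rolls (7+1) = 8. Cumulative: 90

Answer: 90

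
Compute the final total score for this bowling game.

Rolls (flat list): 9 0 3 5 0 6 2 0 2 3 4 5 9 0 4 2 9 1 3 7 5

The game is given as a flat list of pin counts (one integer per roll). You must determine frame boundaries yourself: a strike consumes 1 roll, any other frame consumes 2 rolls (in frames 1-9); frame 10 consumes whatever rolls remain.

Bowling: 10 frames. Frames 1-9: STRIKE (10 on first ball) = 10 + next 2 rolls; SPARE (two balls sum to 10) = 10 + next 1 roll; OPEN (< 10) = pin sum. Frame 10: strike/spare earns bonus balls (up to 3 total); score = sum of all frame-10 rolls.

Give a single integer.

Answer: 82

Derivation:
Frame 1: OPEN (9+0=9). Cumulative: 9
Frame 2: OPEN (3+5=8). Cumulative: 17
Frame 3: OPEN (0+6=6). Cumulative: 23
Frame 4: OPEN (2+0=2). Cumulative: 25
Frame 5: OPEN (2+3=5). Cumulative: 30
Frame 6: OPEN (4+5=9). Cumulative: 39
Frame 7: OPEN (9+0=9). Cumulative: 48
Frame 8: OPEN (4+2=6). Cumulative: 54
Frame 9: SPARE (9+1=10). 10 + next roll (3) = 13. Cumulative: 67
Frame 10: SPARE. Sum of all frame-10 rolls (3+7+5) = 15. Cumulative: 82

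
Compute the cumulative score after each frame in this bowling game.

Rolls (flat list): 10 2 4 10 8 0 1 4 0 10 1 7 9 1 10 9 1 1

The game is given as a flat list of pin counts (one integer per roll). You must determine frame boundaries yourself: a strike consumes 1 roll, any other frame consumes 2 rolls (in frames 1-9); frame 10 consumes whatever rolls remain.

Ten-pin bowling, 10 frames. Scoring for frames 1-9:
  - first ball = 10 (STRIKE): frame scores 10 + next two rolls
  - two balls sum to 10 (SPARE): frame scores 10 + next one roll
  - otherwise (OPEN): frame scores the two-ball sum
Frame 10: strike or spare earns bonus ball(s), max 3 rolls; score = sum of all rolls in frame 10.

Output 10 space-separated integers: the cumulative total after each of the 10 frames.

Frame 1: STRIKE. 10 + next two rolls (2+4) = 16. Cumulative: 16
Frame 2: OPEN (2+4=6). Cumulative: 22
Frame 3: STRIKE. 10 + next two rolls (8+0) = 18. Cumulative: 40
Frame 4: OPEN (8+0=8). Cumulative: 48
Frame 5: OPEN (1+4=5). Cumulative: 53
Frame 6: SPARE (0+10=10). 10 + next roll (1) = 11. Cumulative: 64
Frame 7: OPEN (1+7=8). Cumulative: 72
Frame 8: SPARE (9+1=10). 10 + next roll (10) = 20. Cumulative: 92
Frame 9: STRIKE. 10 + next two rolls (9+1) = 20. Cumulative: 112
Frame 10: SPARE. Sum of all frame-10 rolls (9+1+1) = 11. Cumulative: 123

Answer: 16 22 40 48 53 64 72 92 112 123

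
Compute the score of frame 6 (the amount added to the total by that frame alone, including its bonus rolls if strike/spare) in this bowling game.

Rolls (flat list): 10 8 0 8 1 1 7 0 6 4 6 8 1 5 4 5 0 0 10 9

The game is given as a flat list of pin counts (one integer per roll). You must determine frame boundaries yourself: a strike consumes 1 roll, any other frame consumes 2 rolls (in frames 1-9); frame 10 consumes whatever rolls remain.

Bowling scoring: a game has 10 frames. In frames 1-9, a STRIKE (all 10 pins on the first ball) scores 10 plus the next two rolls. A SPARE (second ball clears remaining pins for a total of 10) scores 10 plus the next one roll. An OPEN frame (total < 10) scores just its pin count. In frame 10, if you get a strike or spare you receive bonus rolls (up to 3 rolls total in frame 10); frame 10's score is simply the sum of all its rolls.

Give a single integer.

Answer: 18

Derivation:
Frame 1: STRIKE. 10 + next two rolls (8+0) = 18. Cumulative: 18
Frame 2: OPEN (8+0=8). Cumulative: 26
Frame 3: OPEN (8+1=9). Cumulative: 35
Frame 4: OPEN (1+7=8). Cumulative: 43
Frame 5: OPEN (0+6=6). Cumulative: 49
Frame 6: SPARE (4+6=10). 10 + next roll (8) = 18. Cumulative: 67
Frame 7: OPEN (8+1=9). Cumulative: 76
Frame 8: OPEN (5+4=9). Cumulative: 85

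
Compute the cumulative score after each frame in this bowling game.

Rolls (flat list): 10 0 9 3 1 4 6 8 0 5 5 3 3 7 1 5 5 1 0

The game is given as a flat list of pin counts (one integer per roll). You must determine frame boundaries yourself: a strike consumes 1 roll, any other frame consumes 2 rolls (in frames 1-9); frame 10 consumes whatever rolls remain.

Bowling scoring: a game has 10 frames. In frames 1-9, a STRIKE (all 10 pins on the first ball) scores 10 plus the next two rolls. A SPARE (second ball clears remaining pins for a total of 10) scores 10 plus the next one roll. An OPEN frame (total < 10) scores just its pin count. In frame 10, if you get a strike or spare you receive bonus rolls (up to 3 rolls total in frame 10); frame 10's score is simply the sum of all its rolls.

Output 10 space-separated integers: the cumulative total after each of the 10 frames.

Answer: 19 28 32 50 58 71 77 85 96 97

Derivation:
Frame 1: STRIKE. 10 + next two rolls (0+9) = 19. Cumulative: 19
Frame 2: OPEN (0+9=9). Cumulative: 28
Frame 3: OPEN (3+1=4). Cumulative: 32
Frame 4: SPARE (4+6=10). 10 + next roll (8) = 18. Cumulative: 50
Frame 5: OPEN (8+0=8). Cumulative: 58
Frame 6: SPARE (5+5=10). 10 + next roll (3) = 13. Cumulative: 71
Frame 7: OPEN (3+3=6). Cumulative: 77
Frame 8: OPEN (7+1=8). Cumulative: 85
Frame 9: SPARE (5+5=10). 10 + next roll (1) = 11. Cumulative: 96
Frame 10: OPEN. Sum of all frame-10 rolls (1+0) = 1. Cumulative: 97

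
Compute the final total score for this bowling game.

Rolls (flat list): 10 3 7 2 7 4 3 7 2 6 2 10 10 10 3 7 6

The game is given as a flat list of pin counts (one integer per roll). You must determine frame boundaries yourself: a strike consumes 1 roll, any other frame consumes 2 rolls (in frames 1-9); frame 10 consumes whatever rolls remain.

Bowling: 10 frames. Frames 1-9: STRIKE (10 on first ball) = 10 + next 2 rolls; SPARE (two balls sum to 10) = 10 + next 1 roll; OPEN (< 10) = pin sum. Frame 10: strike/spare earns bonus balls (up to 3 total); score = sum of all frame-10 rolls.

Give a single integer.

Frame 1: STRIKE. 10 + next two rolls (3+7) = 20. Cumulative: 20
Frame 2: SPARE (3+7=10). 10 + next roll (2) = 12. Cumulative: 32
Frame 3: OPEN (2+7=9). Cumulative: 41
Frame 4: OPEN (4+3=7). Cumulative: 48
Frame 5: OPEN (7+2=9). Cumulative: 57
Frame 6: OPEN (6+2=8). Cumulative: 65
Frame 7: STRIKE. 10 + next two rolls (10+10) = 30. Cumulative: 95
Frame 8: STRIKE. 10 + next two rolls (10+3) = 23. Cumulative: 118
Frame 9: STRIKE. 10 + next two rolls (3+7) = 20. Cumulative: 138
Frame 10: SPARE. Sum of all frame-10 rolls (3+7+6) = 16. Cumulative: 154

Answer: 154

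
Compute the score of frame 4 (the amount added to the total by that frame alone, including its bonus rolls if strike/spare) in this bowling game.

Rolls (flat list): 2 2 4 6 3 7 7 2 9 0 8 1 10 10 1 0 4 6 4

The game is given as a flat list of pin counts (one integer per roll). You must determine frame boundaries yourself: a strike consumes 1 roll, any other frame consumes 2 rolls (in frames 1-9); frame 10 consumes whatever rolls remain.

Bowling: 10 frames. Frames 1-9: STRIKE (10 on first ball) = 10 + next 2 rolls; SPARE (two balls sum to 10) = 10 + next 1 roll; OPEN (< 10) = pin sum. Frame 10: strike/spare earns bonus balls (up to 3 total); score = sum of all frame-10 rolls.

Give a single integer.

Answer: 9

Derivation:
Frame 1: OPEN (2+2=4). Cumulative: 4
Frame 2: SPARE (4+6=10). 10 + next roll (3) = 13. Cumulative: 17
Frame 3: SPARE (3+7=10). 10 + next roll (7) = 17. Cumulative: 34
Frame 4: OPEN (7+2=9). Cumulative: 43
Frame 5: OPEN (9+0=9). Cumulative: 52
Frame 6: OPEN (8+1=9). Cumulative: 61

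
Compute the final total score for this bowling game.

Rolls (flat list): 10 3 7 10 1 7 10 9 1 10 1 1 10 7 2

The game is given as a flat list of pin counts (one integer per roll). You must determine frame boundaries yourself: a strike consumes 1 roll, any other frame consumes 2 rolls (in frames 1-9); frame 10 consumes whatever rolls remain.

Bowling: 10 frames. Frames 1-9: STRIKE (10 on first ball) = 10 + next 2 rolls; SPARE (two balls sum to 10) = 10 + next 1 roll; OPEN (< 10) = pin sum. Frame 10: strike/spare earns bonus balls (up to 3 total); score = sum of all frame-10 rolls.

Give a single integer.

Frame 1: STRIKE. 10 + next two rolls (3+7) = 20. Cumulative: 20
Frame 2: SPARE (3+7=10). 10 + next roll (10) = 20. Cumulative: 40
Frame 3: STRIKE. 10 + next two rolls (1+7) = 18. Cumulative: 58
Frame 4: OPEN (1+7=8). Cumulative: 66
Frame 5: STRIKE. 10 + next two rolls (9+1) = 20. Cumulative: 86
Frame 6: SPARE (9+1=10). 10 + next roll (10) = 20. Cumulative: 106
Frame 7: STRIKE. 10 + next two rolls (1+1) = 12. Cumulative: 118
Frame 8: OPEN (1+1=2). Cumulative: 120
Frame 9: STRIKE. 10 + next two rolls (7+2) = 19. Cumulative: 139
Frame 10: OPEN. Sum of all frame-10 rolls (7+2) = 9. Cumulative: 148

Answer: 148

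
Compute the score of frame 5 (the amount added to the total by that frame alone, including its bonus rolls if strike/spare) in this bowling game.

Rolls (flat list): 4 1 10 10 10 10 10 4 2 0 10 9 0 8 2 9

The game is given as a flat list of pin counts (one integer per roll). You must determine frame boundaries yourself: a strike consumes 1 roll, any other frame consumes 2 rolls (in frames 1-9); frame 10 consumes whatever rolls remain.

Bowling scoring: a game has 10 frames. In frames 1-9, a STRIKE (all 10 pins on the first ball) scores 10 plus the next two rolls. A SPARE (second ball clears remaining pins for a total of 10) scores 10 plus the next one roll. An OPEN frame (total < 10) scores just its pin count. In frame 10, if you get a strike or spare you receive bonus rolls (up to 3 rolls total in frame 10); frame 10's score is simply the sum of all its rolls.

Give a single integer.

Frame 1: OPEN (4+1=5). Cumulative: 5
Frame 2: STRIKE. 10 + next two rolls (10+10) = 30. Cumulative: 35
Frame 3: STRIKE. 10 + next two rolls (10+10) = 30. Cumulative: 65
Frame 4: STRIKE. 10 + next two rolls (10+10) = 30. Cumulative: 95
Frame 5: STRIKE. 10 + next two rolls (10+4) = 24. Cumulative: 119
Frame 6: STRIKE. 10 + next two rolls (4+2) = 16. Cumulative: 135
Frame 7: OPEN (4+2=6). Cumulative: 141

Answer: 24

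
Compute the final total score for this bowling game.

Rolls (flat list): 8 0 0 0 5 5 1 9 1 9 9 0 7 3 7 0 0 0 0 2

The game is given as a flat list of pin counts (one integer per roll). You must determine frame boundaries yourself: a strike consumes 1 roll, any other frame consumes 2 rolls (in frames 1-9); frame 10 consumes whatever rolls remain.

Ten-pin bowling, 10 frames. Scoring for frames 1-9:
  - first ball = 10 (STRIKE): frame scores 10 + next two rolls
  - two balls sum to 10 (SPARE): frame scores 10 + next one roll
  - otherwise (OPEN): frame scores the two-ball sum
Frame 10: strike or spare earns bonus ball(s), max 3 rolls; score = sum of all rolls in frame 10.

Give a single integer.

Answer: 84

Derivation:
Frame 1: OPEN (8+0=8). Cumulative: 8
Frame 2: OPEN (0+0=0). Cumulative: 8
Frame 3: SPARE (5+5=10). 10 + next roll (1) = 11. Cumulative: 19
Frame 4: SPARE (1+9=10). 10 + next roll (1) = 11. Cumulative: 30
Frame 5: SPARE (1+9=10). 10 + next roll (9) = 19. Cumulative: 49
Frame 6: OPEN (9+0=9). Cumulative: 58
Frame 7: SPARE (7+3=10). 10 + next roll (7) = 17. Cumulative: 75
Frame 8: OPEN (7+0=7). Cumulative: 82
Frame 9: OPEN (0+0=0). Cumulative: 82
Frame 10: OPEN. Sum of all frame-10 rolls (0+2) = 2. Cumulative: 84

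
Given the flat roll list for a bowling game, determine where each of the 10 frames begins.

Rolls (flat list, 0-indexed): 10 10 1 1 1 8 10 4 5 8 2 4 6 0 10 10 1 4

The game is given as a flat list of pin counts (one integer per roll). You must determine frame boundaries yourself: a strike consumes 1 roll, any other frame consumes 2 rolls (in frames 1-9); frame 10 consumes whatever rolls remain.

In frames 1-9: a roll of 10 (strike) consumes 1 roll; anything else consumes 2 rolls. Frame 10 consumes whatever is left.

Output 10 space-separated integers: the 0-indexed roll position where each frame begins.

Frame 1 starts at roll index 0: roll=10 (strike), consumes 1 roll
Frame 2 starts at roll index 1: roll=10 (strike), consumes 1 roll
Frame 3 starts at roll index 2: rolls=1,1 (sum=2), consumes 2 rolls
Frame 4 starts at roll index 4: rolls=1,8 (sum=9), consumes 2 rolls
Frame 5 starts at roll index 6: roll=10 (strike), consumes 1 roll
Frame 6 starts at roll index 7: rolls=4,5 (sum=9), consumes 2 rolls
Frame 7 starts at roll index 9: rolls=8,2 (sum=10), consumes 2 rolls
Frame 8 starts at roll index 11: rolls=4,6 (sum=10), consumes 2 rolls
Frame 9 starts at roll index 13: rolls=0,10 (sum=10), consumes 2 rolls
Frame 10 starts at roll index 15: 3 remaining rolls

Answer: 0 1 2 4 6 7 9 11 13 15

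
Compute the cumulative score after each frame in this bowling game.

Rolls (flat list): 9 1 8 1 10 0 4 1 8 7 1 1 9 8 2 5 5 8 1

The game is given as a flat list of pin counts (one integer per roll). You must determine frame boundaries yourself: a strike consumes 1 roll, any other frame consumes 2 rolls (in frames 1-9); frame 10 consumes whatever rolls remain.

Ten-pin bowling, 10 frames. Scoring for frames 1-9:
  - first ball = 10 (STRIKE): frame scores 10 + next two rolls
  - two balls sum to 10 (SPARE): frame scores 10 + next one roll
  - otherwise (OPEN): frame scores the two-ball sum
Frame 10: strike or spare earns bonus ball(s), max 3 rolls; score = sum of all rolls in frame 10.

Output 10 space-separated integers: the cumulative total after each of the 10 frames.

Frame 1: SPARE (9+1=10). 10 + next roll (8) = 18. Cumulative: 18
Frame 2: OPEN (8+1=9). Cumulative: 27
Frame 3: STRIKE. 10 + next two rolls (0+4) = 14. Cumulative: 41
Frame 4: OPEN (0+4=4). Cumulative: 45
Frame 5: OPEN (1+8=9). Cumulative: 54
Frame 6: OPEN (7+1=8). Cumulative: 62
Frame 7: SPARE (1+9=10). 10 + next roll (8) = 18. Cumulative: 80
Frame 8: SPARE (8+2=10). 10 + next roll (5) = 15. Cumulative: 95
Frame 9: SPARE (5+5=10). 10 + next roll (8) = 18. Cumulative: 113
Frame 10: OPEN. Sum of all frame-10 rolls (8+1) = 9. Cumulative: 122

Answer: 18 27 41 45 54 62 80 95 113 122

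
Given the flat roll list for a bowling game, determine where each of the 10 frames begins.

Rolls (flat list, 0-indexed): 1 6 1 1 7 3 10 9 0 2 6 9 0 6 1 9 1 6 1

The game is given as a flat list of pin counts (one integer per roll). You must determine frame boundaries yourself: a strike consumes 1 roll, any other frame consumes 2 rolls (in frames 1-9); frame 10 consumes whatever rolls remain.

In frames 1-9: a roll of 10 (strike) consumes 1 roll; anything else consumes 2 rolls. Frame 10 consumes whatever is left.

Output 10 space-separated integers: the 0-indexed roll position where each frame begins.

Frame 1 starts at roll index 0: rolls=1,6 (sum=7), consumes 2 rolls
Frame 2 starts at roll index 2: rolls=1,1 (sum=2), consumes 2 rolls
Frame 3 starts at roll index 4: rolls=7,3 (sum=10), consumes 2 rolls
Frame 4 starts at roll index 6: roll=10 (strike), consumes 1 roll
Frame 5 starts at roll index 7: rolls=9,0 (sum=9), consumes 2 rolls
Frame 6 starts at roll index 9: rolls=2,6 (sum=8), consumes 2 rolls
Frame 7 starts at roll index 11: rolls=9,0 (sum=9), consumes 2 rolls
Frame 8 starts at roll index 13: rolls=6,1 (sum=7), consumes 2 rolls
Frame 9 starts at roll index 15: rolls=9,1 (sum=10), consumes 2 rolls
Frame 10 starts at roll index 17: 2 remaining rolls

Answer: 0 2 4 6 7 9 11 13 15 17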